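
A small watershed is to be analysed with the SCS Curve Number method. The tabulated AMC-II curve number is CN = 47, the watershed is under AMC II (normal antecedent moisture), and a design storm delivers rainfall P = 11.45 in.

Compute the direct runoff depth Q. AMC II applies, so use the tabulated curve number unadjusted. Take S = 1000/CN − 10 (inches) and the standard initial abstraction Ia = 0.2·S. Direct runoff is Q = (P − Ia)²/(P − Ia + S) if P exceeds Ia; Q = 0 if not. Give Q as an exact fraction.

Q = 74701449/18088420 in ≈ 4.130 in

Average conditions: CN = 47 (no AMC adjustment).
S = 1000/47 − 10 = 530/47 in ≈ 11.277 in
Ia = 0.2·(530/47) = 106/47 in ≈ 2.255 in
P − Ia = 11.450 − 2.255 = 8643/940 ≈ 9.195 in (> 0, runoff occurs)
Q = (8643/940)²/((8643/940) + 530/47) = (74701449/883600)/(19243/940) = 74701449/18088420 in ≈ 4.130 in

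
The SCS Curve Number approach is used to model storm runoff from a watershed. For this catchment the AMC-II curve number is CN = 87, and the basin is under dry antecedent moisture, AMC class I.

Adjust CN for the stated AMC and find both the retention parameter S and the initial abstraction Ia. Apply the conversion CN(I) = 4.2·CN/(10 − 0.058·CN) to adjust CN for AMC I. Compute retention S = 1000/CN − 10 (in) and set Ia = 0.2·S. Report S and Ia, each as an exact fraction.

S = 6500/1827 in ≈ 3.558 in; Ia = 1300/1827 in ≈ 0.712 in

Adjust CN=87 to AMC I: 4.2·87/(10 − 0.058·87) → (1827/5) ÷ (2477/500) = 182700/2477 ≈ 73.759
Retention S: 1000/CN − 10 with CN=73.759 → S = 6500/1827 ≈ 3.558 in
Ia = 0.2·(6500/1827) = 1300/1827 in ≈ 0.712 in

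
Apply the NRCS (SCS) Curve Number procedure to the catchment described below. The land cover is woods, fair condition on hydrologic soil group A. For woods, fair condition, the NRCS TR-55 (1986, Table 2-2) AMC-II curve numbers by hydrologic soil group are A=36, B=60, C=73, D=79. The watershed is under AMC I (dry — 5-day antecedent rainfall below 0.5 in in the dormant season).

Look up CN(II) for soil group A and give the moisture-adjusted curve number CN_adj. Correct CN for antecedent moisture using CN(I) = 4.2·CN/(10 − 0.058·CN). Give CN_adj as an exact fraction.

NRCS table: woods, fair condition, soil group A → CN(II) = 36
CN(I) from CN(II)=36: (4.2·36)/(10 − 0.058·36) = 18900/989 ≈ 19.110

CN_adj = 18900/989 ≈ 19.110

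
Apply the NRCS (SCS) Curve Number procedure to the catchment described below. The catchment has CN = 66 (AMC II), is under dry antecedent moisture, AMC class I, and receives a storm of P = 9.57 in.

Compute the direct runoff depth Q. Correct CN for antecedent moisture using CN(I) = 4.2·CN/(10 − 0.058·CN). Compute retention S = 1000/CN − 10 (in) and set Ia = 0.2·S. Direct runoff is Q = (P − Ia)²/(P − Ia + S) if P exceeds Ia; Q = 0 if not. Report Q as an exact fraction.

Q = 243247226401/93083829300 in ≈ 2.613 in

CN(I) from CN(II)=66: (4.2·66)/(10 − 0.058·66) = 69300/1543 ≈ 44.913
Retention S: 1000/CN − 10 with CN=44.913 → S = 8500/693 ≈ 12.266 in
Ia = 0.2S: 0.2·12.266 = 2.453 in (exactly 1700/693)
Excess rainfall: 9.570 − 2.453 = 7.117 in; P > Ia so Q > 0
Q = (493201/69300)²/((493201/69300) + 8500/693) = (243247226401/4802490000)/(1343201/69300) = 243247226401/93083829300 in ≈ 2.613 in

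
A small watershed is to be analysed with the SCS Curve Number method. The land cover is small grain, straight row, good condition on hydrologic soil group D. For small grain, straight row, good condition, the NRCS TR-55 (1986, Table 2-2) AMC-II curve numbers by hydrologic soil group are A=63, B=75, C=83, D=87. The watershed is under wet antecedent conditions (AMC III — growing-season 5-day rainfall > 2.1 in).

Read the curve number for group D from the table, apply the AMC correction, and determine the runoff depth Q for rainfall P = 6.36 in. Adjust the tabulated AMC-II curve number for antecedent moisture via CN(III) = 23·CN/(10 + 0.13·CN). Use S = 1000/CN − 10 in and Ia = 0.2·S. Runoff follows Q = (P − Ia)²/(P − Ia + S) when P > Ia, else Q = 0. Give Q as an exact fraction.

Q = 97131332281/17216553975 in ≈ 5.642 in

NRCS table: small grain, straight row, good condition, soil group D → CN(II) = 87
Wet (AMC III): CN(III) = 23·87/(10 + 0.13·87) = 2001/(2131/100) = 200100/2131 ≈ 93.900
Max retention: S = 1000/(200100/2131) − 10 = 1300/2001 in (≈ 0.650 in)
Ia = 0.2·(1300/2001) = 260/2001 in ≈ 0.130 in
P − Ia = 6.360 − 0.130 = 311659/50025 ≈ 6.230 in (> 0, runoff occurs)
Q: (311659/50025)² ÷ (344159/50025) = 97131332281/17216553975 in (≈ 5.642 in)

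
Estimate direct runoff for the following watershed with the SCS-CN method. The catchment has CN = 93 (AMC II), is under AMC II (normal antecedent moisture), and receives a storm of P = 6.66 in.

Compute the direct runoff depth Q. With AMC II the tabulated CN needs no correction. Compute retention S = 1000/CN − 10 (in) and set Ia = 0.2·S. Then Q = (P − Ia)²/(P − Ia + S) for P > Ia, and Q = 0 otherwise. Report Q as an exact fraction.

AMC II — tabulated CN = 93 applies directly.
S = 1000/93 − 10 = 70/93 in ≈ 0.753 in
Initial abstraction Ia = S/5 = (70/93)/5 = 14/93 ≈ 0.151 in
P − Ia = 6.660 − 0.151 = 30269/4650 ≈ 6.509 in (> 0, runoff occurs)
Runoff Q = (P−Ia)²/(P−Ia+S) = (6.509)²/(6.509+0.753) = 916212361/157025850 ≈ 5.835 in

Q = 916212361/157025850 in ≈ 5.835 in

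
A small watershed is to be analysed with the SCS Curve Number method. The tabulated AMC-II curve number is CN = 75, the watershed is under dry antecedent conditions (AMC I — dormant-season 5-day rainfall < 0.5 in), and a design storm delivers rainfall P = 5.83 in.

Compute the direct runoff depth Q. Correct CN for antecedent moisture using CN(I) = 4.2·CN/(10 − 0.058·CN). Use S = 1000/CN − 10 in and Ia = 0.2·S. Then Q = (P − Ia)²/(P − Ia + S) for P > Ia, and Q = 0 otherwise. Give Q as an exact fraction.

Q = 714439441/483392700 in ≈ 1.478 in

CN(I) from CN(II)=75: (4.2·75)/(10 − 0.058·75) = 6300/113 ≈ 55.752
Max retention: S = 1000/(6300/113) − 10 = 500/63 in (≈ 7.937 in)
Ia = 0.2·(500/63) = 100/63 in ≈ 1.587 in
Since P=5.830 > Ia=1.587: effective rainfall P−Ia = 26729/6300 in
Q: (26729/6300)² ÷ (76729/6300) = 714439441/483392700 in (≈ 1.478 in)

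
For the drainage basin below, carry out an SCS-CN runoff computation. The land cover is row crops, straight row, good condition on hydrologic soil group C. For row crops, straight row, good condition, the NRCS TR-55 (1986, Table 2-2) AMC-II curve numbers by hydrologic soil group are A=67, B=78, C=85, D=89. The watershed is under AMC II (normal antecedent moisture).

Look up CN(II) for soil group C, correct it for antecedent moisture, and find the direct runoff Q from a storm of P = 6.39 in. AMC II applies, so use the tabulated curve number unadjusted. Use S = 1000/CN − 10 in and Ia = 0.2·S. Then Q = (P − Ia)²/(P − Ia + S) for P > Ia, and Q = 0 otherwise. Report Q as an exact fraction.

NRCS table: row crops, straight row, good condition, soil group C → CN(II) = 85
Average conditions: CN = 85 (no AMC adjustment).
Retention S: 1000/CN − 10 with CN=85.000 → S = 30/17 ≈ 1.765 in
Ia = 0.2S: 0.2·1.765 = 0.353 in (exactly 6/17)
Since P=6.390 > Ia=0.353: effective rainfall P−Ia = 10263/1700 in
Q: (10263/1700)² ÷ (13263/1700) = 35109723/7515700 in (≈ 4.672 in)

Q = 35109723/7515700 in ≈ 4.672 in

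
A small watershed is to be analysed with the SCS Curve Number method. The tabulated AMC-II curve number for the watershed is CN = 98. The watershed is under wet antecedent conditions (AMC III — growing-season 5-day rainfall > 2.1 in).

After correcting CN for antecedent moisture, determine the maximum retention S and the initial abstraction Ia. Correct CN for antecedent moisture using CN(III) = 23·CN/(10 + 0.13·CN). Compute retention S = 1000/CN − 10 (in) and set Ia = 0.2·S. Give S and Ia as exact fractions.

Wet (AMC III): CN(III) = 23·98/(10 + 0.13·98) = 2254/(1137/50) = 112700/1137 ≈ 99.120
Retention S: 1000/CN − 10 with CN=99.120 → S = 100/1127 ≈ 0.089 in
Initial abstraction Ia = S/5 = (100/1127)/5 = 20/1127 ≈ 0.018 in

S = 100/1127 in ≈ 0.089 in; Ia = 20/1127 in ≈ 0.018 in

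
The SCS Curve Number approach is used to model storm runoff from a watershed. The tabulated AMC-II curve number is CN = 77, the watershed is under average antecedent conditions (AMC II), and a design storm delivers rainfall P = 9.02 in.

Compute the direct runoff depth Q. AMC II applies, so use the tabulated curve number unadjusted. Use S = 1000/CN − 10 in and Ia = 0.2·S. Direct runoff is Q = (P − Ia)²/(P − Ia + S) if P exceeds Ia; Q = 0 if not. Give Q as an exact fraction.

Q = 1051510329/169118950 in ≈ 6.218 in

AMC II — tabulated CN = 77 applies directly.
Max retention: S = 1000/77 − 10 = 230/77 in (≈ 2.987 in)
Ia = 0.2S: 0.2·2.987 = 0.597 in (exactly 46/77)
Since P=9.020 > Ia=0.597: effective rainfall P−Ia = 32427/3850 in
Q = (32427/3850)²/((32427/3850) + 230/77) = (1051510329/14822500)/(43927/3850) = 1051510329/169118950 in ≈ 6.218 in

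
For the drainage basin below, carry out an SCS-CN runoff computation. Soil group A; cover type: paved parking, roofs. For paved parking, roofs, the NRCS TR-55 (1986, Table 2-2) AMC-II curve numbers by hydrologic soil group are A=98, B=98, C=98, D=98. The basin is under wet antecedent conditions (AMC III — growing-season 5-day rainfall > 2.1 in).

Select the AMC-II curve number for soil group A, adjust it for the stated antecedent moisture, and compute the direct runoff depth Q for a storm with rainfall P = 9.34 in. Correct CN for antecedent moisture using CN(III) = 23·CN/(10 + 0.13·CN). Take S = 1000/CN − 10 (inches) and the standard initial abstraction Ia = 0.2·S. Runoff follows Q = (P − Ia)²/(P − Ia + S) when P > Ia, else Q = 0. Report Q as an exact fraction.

NRCS table: paved parking, roofs, soil group A → CN(II) = 98
Adjust CN=98 to AMC III: 23·98/(10 + 0.13·98) → 2254 ÷ (1137/50) = 112700/1137 ≈ 99.120
S = 1000/(112700/1137) − 10 = 100/1127 in ≈ 0.089 in
Initial abstraction Ia = S/5 = (100/1127)/5 = 20/1127 ≈ 0.018 in
P − Ia = 9.340 − 0.018 = 525309/56350 ≈ 9.322 in (> 0, runoff occurs)
Runoff Q = (P−Ia)²/(P−Ia+S) = (9.322)²/(9.322+0.089) = 275949545481/29882912150 ≈ 9.234 in

Q = 275949545481/29882912150 in ≈ 9.234 in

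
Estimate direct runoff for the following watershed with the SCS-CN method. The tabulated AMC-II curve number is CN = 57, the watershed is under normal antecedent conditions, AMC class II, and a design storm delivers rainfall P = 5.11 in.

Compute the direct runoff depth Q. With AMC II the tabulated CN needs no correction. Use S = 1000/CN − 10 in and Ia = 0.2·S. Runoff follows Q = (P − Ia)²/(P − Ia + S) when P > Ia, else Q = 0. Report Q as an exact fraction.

Q = 421357729/362103900 in ≈ 1.164 in

CN(II) = 57; AMC II needs no correction.
Max retention: S = 1000/57 − 10 = 430/57 in (≈ 7.544 in)
Initial abstraction Ia = S/5 = (430/57)/5 = 86/57 ≈ 1.509 in
Excess rainfall: 5.110 − 1.509 = 3.601 in; P > Ia so Q > 0
Runoff Q = (P−Ia)²/(P−Ia+S) = (3.601)²/(3.601+7.544) = 421357729/362103900 ≈ 1.164 in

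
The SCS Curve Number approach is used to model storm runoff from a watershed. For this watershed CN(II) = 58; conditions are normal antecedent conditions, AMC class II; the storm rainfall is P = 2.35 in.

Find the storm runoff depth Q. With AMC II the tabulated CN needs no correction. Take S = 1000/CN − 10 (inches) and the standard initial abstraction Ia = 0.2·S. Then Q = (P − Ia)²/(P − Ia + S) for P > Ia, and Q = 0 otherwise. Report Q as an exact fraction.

AMC II — tabulated CN = 58 applies directly.
Retention S: 1000/CN − 10 with CN=58.000 → S = 210/29 ≈ 7.241 in
Initial abstraction Ia = S/5 = (210/29)/5 = 42/29 ≈ 1.448 in
P − Ia = 2.350 − 1.448 = 523/580 ≈ 0.902 in (> 0, runoff occurs)
Q = (523/580)²/((523/580) + 210/29) = (273529/336400)/(4723/580) = 273529/2739340 in ≈ 0.100 in

Q = 273529/2739340 in ≈ 0.100 in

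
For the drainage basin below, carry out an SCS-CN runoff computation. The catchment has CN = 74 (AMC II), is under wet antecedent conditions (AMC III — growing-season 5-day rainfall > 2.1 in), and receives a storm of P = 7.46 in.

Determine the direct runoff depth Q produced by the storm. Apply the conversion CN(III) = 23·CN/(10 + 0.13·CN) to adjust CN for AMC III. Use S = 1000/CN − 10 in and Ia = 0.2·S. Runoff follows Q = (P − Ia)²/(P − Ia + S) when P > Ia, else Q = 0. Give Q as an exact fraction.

Q = 92673362929/15718948650 in ≈ 5.896 in

Adjust CN=74 to AMC III: 23·74/(10 + 0.13·74) → 1702 ÷ (981/50) = 85100/981 ≈ 86.748
S = 1000/(85100/981) − 10 = 1300/851 in ≈ 1.528 in
Ia = 0.2·(1300/851) = 260/851 in ≈ 0.306 in
Since P=7.460 > Ia=0.306: effective rainfall P−Ia = 304423/42550 in
Q: (304423/42550)² ÷ (369423/42550) = 92673362929/15718948650 in (≈ 5.896 in)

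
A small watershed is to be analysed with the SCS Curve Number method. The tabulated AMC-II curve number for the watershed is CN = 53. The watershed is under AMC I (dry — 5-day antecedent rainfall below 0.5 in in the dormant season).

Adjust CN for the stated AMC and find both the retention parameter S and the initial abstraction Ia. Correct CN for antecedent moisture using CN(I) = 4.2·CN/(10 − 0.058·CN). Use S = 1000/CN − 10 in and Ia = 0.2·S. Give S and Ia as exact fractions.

S = 23500/1113 in ≈ 21.114 in; Ia = 4700/1113 in ≈ 4.223 in

Adjust CN=53 to AMC I: 4.2·53/(10 − 0.058·53) → (1113/5) ÷ (3463/500) = 111300/3463 ≈ 32.140
S = 1000/(111300/3463) − 10 = 23500/1113 in ≈ 21.114 in
Initial abstraction Ia = S/5 = (23500/1113)/5 = 4700/1113 ≈ 4.223 in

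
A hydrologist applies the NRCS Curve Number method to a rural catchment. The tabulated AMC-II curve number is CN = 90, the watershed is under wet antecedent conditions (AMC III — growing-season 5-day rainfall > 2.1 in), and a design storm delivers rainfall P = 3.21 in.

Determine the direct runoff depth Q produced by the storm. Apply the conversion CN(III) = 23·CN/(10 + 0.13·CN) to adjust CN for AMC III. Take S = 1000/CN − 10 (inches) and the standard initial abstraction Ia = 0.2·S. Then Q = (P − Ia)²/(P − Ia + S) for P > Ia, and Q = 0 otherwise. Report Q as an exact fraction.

Q = 4153415809/1541052900 in ≈ 2.695 in

CN(III) from CN(II)=90: (23·90)/(10 + 0.13·90) = 20700/217 ≈ 95.392
Retention S: 1000/CN − 10 with CN=95.392 → S = 100/207 ≈ 0.483 in
Ia = 0.2S: 0.2·0.483 = 0.097 in (exactly 20/207)
Excess rainfall: 3.210 − 0.097 = 3.113 in; P > Ia so Q > 0
Runoff Q = (P−Ia)²/(P−Ia+S) = (3.113)²/(3.113+0.483) = 4153415809/1541052900 ≈ 2.695 in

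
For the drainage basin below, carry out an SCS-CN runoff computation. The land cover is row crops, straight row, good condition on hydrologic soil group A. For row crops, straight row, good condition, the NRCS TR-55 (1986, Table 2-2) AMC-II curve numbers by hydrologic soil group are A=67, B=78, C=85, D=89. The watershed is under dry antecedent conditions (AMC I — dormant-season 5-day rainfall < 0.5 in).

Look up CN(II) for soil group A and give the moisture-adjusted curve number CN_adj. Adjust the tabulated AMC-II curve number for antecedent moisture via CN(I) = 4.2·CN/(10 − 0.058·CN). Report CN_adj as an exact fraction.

CN_adj = 46900/1019 ≈ 46.026

NRCS table: row crops, straight row, good condition, soil group A → CN(II) = 67
Dry (AMC I): CN(I) = 4.2·67/(10 − 0.058·67) = (1407/5)/(3057/500) = 46900/1019 ≈ 46.026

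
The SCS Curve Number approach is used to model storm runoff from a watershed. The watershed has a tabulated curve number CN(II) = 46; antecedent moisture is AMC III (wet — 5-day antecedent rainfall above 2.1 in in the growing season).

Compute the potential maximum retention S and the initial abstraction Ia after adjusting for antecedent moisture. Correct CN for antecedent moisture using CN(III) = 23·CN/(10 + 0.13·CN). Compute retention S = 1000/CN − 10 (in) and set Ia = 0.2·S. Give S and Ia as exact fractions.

S = 2700/529 in ≈ 5.104 in; Ia = 540/529 in ≈ 1.021 in

CN(III) from CN(II)=46: (23·46)/(10 + 0.13·46) = 52900/799 ≈ 66.208
Max retention: S = 1000/(52900/799) − 10 = 2700/529 in (≈ 5.104 in)
Ia = 0.2S: 0.2·5.104 = 1.021 in (exactly 540/529)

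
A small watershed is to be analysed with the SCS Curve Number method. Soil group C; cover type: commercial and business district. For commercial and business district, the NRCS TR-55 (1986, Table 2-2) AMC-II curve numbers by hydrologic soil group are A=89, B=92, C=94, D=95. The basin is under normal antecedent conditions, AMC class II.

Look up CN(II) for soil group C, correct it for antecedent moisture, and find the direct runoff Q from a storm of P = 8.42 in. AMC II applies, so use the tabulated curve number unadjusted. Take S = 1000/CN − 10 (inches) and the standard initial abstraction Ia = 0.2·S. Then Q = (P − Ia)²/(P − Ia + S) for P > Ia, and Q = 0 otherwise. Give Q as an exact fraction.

Q = 379743169/49319450 in ≈ 7.700 in

NRCS table: commercial and business district, soil group C → CN(II) = 94
Average conditions: CN = 94 (no AMC adjustment).
Retention S: 1000/CN − 10 with CN=94.000 → S = 30/47 ≈ 0.638 in
Ia = 0.2·(30/47) = 6/47 in ≈ 0.128 in
P − Ia = 8.420 − 0.128 = 19487/2350 ≈ 8.292 in (> 0, runoff occurs)
Q: (19487/2350)² ÷ (20987/2350) = 379743169/49319450 in (≈ 7.700 in)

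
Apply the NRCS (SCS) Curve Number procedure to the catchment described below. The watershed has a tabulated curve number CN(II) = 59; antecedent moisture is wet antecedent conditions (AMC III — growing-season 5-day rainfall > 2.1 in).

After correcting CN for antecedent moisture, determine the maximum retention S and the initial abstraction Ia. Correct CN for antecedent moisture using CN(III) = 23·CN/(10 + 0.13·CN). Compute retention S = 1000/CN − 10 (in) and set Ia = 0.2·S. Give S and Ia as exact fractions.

CN(III) from CN(II)=59: (23·59)/(10 + 0.13·59) = 135700/1767 ≈ 76.797
Max retention: S = 1000/(135700/1767) − 10 = 4100/1357 in (≈ 3.021 in)
Initial abstraction Ia = S/5 = (4100/1357)/5 = 820/1357 ≈ 0.604 in

S = 4100/1357 in ≈ 3.021 in; Ia = 820/1357 in ≈ 0.604 in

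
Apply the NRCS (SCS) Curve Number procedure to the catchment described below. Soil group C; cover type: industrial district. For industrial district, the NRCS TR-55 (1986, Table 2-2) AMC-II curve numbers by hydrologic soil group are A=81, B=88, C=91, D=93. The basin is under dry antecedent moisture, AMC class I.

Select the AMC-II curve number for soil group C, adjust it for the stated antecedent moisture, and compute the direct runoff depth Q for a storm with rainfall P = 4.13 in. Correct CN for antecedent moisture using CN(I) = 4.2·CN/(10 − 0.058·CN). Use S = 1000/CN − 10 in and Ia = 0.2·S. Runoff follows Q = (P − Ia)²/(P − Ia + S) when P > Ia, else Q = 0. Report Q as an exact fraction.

Q = 54326752561/24402259700 in ≈ 2.226 in

NRCS table: industrial district, soil group C → CN(II) = 91
Adjust CN=91 to AMC I: 4.2·91/(10 − 0.058·91) → (1911/5) ÷ (2361/500) = 63700/787 ≈ 80.940
Max retention: S = 1000/(63700/787) − 10 = 1500/637 in (≈ 2.355 in)
Initial abstraction Ia = S/5 = (1500/637)/5 = 300/637 ≈ 0.471 in
P − Ia = 4.130 − 0.471 = 233081/63700 ≈ 3.659 in (> 0, runoff occurs)
Runoff Q = (P−Ia)²/(P−Ia+S) = (3.659)²/(3.659+2.355) = 54326752561/24402259700 ≈ 2.226 in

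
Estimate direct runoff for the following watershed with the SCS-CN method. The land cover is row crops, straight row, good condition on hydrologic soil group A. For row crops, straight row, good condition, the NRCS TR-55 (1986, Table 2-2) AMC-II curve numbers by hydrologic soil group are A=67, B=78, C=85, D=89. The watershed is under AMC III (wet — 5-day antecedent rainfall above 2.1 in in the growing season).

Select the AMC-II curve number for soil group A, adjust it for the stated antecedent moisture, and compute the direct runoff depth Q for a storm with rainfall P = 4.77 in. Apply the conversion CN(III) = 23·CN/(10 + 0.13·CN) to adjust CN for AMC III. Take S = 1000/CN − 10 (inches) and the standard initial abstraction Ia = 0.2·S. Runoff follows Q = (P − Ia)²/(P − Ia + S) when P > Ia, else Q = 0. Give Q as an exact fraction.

Q = 149212423083/51318227900 in ≈ 2.908 in

NRCS table: row crops, straight row, good condition, soil group A → CN(II) = 67
Wet (AMC III): CN(III) = 23·67/(10 + 0.13·67) = 1541/(1871/100) = 154100/1871 ≈ 82.362
Retention S: 1000/CN − 10 with CN=82.362 → S = 3300/1541 ≈ 2.141 in
Initial abstraction Ia = S/5 = (3300/1541)/5 = 660/1541 ≈ 0.428 in
P − Ia = 4.770 − 0.428 = 669057/154100 ≈ 4.342 in (> 0, runoff occurs)
Q: (669057/154100)² ÷ (999057/154100) = 149212423083/51318227900 in (≈ 2.908 in)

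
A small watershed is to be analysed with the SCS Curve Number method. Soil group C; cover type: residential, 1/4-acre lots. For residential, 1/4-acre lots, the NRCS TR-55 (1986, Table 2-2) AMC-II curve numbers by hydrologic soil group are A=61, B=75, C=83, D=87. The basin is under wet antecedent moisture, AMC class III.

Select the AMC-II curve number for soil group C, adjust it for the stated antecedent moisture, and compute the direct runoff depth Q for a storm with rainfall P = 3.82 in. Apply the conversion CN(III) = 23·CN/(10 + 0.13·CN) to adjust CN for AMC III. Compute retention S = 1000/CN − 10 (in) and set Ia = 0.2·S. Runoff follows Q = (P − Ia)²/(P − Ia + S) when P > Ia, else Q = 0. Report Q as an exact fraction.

NRCS table: residential, 1/4-acre lots, soil group C → CN(II) = 83
Adjust CN=83 to AMC III: 23·83/(10 + 0.13·83) → 1909 ÷ (2079/100) = 190900/2079 ≈ 91.823
Max retention: S = 1000/(190900/2079) − 10 = 1700/1909 in (≈ 0.891 in)
Initial abstraction Ia = S/5 = (1700/1909)/5 = 340/1909 ≈ 0.178 in
P − Ia = 3.820 − 0.178 = 347619/95450 ≈ 3.642 in (> 0, runoff occurs)
Runoff Q = (P−Ia)²/(P−Ia+S) = (3.642)²/(3.642+0.891) = 120838969161/41293483550 ≈ 2.926 in

Q = 120838969161/41293483550 in ≈ 2.926 in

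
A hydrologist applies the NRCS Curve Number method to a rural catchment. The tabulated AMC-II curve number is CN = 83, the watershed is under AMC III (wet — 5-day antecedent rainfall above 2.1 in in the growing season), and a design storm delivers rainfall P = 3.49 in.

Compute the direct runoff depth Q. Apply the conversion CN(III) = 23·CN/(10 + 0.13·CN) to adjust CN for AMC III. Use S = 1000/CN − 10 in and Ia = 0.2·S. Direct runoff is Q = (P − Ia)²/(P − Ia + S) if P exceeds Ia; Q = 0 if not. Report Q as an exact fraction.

Q = 399728682081/153147806900 in ≈ 2.610 in

CN(III) from CN(II)=83: (23·83)/(10 + 0.13·83) = 190900/2079 ≈ 91.823
Retention S: 1000/CN − 10 with CN=91.823 → S = 1700/1909 ≈ 0.891 in
Initial abstraction Ia = S/5 = (1700/1909)/5 = 340/1909 ≈ 0.178 in
Excess rainfall: 3.490 − 0.178 = 3.312 in; P > Ia so Q > 0
Q = (632241/190900)²/((632241/190900) + 1700/1909) = (399728682081/36442810000)/(802241/190900) = 399728682081/153147806900 in ≈ 2.610 in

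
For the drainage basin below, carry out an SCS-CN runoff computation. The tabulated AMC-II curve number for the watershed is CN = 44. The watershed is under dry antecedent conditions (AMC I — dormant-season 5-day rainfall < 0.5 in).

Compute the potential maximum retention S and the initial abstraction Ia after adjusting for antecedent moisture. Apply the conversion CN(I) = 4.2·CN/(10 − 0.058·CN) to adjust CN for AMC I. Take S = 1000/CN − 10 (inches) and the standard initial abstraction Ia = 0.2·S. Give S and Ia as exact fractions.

Adjust CN=44 to AMC I: 4.2·44/(10 − 0.058·44) → (924/5) ÷ (931/125) = 3300/133 ≈ 24.812
S = 1000/(3300/133) − 10 = 1000/33 in ≈ 30.303 in
Ia = 0.2S: 0.2·30.303 = 6.061 in (exactly 200/33)

S = 1000/33 in ≈ 30.303 in; Ia = 200/33 in ≈ 6.061 in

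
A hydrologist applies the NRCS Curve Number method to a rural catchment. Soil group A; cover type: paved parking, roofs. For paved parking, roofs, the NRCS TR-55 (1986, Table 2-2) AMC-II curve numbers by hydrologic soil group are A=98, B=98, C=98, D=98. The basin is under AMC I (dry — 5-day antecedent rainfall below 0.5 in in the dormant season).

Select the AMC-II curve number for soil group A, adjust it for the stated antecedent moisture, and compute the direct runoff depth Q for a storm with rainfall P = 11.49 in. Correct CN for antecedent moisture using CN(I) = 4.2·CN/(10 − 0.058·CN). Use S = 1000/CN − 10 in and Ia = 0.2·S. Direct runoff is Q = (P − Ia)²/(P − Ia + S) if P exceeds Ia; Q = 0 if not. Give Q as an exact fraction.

Q = 1374336527041/125776830900 in ≈ 10.927 in

NRCS table: paved parking, roofs, soil group A → CN(II) = 98
Adjust CN=98 to AMC I: 4.2·98/(10 − 0.058·98) → (2058/5) ÷ (1079/250) = 102900/1079 ≈ 95.366
S = 1000/(102900/1079) − 10 = 500/1029 in ≈ 0.486 in
Initial abstraction Ia = S/5 = (500/1029)/5 = 100/1029 ≈ 0.097 in
Since P=11.490 > Ia=0.097: effective rainfall P−Ia = 1172321/102900 in
Runoff Q = (P−Ia)²/(P−Ia+S) = (11.393)²/(11.393+0.486) = 1374336527041/125776830900 ≈ 10.927 in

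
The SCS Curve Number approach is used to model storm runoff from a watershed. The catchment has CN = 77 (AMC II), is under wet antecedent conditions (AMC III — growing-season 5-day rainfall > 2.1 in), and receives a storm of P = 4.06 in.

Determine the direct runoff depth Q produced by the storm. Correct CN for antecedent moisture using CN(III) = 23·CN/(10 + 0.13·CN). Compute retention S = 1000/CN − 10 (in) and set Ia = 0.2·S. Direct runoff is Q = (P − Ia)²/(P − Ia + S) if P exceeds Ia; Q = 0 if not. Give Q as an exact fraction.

CN(III) from CN(II)=77: (23·77)/(10 + 0.13·77) = 7700/87 ≈ 88.506
Max retention: S = 1000/(7700/87) − 10 = 100/77 in (≈ 1.299 in)
Ia = 0.2S: 0.2·1.299 = 0.260 in (exactly 20/77)
Excess rainfall: 4.060 − 0.260 = 3.800 in; P > Ia so Q > 0
Q: (14631/3850)² ÷ (19631/3850) = 214066161/75579350 in (≈ 2.832 in)

Q = 214066161/75579350 in ≈ 2.832 in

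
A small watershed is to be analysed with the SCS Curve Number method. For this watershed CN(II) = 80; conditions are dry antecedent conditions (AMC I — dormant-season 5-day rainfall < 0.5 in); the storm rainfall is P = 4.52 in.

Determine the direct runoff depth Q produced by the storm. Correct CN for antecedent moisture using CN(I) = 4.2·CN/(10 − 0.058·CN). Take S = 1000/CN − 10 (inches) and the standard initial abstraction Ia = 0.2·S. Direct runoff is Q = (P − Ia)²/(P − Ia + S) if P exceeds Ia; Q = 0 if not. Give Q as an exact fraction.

Q = 3055504/2558325 in ≈ 1.194 in

Dry (AMC I): CN(I) = 4.2·80/(10 − 0.058·80) = 336/(134/25) = 4200/67 ≈ 62.687
S = 1000/(4200/67) − 10 = 125/21 in ≈ 5.952 in
Ia = 0.2·(125/21) = 25/21 in ≈ 1.190 in
P − Ia = 4.520 − 1.190 = 1748/525 ≈ 3.330 in (> 0, runoff occurs)
Runoff Q = (P−Ia)²/(P−Ia+S) = (3.330)²/(3.330+5.952) = 3055504/2558325 ≈ 1.194 in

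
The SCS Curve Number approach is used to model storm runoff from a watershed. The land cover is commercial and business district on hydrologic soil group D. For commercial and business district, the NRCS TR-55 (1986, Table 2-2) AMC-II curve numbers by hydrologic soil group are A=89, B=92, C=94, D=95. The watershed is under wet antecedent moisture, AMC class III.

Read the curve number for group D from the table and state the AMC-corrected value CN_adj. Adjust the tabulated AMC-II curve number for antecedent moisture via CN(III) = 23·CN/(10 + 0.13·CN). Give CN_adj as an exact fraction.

NRCS table: commercial and business district, soil group D → CN(II) = 95
Adjust CN=95 to AMC III: 23·95/(10 + 0.13·95) → 2185 ÷ (447/20) = 43700/447 ≈ 97.763

CN_adj = 43700/447 ≈ 97.763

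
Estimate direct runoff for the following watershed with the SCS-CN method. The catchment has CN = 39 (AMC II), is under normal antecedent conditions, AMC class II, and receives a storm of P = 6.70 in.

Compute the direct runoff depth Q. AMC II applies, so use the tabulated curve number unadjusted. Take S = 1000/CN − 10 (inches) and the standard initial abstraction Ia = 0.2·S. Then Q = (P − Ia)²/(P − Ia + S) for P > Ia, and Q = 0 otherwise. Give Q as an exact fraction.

Q = 1940449/2922270 in ≈ 0.664 in

CN(II) = 39; AMC II needs no correction.
Max retention: S = 1000/39 − 10 = 610/39 in (≈ 15.641 in)
Initial abstraction Ia = S/5 = (610/39)/5 = 122/39 ≈ 3.128 in
Since P=6.700 > Ia=3.128: effective rainfall P−Ia = 1393/390 in
Runoff Q = (P−Ia)²/(P−Ia+S) = (3.572)²/(3.572+15.641) = 1940449/2922270 ≈ 0.664 in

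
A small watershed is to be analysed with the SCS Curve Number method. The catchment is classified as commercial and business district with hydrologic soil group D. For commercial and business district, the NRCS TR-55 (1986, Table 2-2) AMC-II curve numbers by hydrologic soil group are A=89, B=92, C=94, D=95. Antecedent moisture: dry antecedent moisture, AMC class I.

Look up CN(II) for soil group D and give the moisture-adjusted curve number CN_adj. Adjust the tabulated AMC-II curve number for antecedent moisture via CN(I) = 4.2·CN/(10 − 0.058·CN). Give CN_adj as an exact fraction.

NRCS table: commercial and business district, soil group D → CN(II) = 95
CN(I) from CN(II)=95: (4.2·95)/(10 − 0.058·95) = 39900/449 ≈ 88.864

CN_adj = 39900/449 ≈ 88.864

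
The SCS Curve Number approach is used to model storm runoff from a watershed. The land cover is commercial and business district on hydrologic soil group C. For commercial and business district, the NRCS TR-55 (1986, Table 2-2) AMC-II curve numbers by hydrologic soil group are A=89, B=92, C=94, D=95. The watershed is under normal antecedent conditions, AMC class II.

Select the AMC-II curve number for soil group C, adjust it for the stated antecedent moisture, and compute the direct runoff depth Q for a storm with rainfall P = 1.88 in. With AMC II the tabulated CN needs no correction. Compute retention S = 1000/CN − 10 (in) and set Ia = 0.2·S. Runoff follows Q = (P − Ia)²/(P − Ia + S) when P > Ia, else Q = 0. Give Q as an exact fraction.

NRCS table: commercial and business district, soil group C → CN(II) = 94
AMC II — tabulated CN = 94 applies directly.
Max retention: S = 1000/94 − 10 = 30/47 in (≈ 0.638 in)
Ia = 0.2S: 0.2·0.638 = 0.128 in (exactly 6/47)
Since P=1.880 > Ia=0.128: effective rainfall P−Ia = 2059/1175 in
Runoff Q = (P−Ia)²/(P−Ia+S) = (1.752)²/(1.752+0.638) = 4239481/3300575 ≈ 1.284 in

Q = 4239481/3300575 in ≈ 1.284 in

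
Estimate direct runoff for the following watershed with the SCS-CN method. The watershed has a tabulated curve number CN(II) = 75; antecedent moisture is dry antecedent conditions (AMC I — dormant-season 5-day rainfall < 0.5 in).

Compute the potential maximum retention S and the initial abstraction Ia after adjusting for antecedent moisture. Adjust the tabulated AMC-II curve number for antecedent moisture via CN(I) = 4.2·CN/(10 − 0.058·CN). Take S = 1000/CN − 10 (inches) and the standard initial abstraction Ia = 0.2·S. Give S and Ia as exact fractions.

CN(I) from CN(II)=75: (4.2·75)/(10 − 0.058·75) = 6300/113 ≈ 55.752
Retention S: 1000/CN − 10 with CN=55.752 → S = 500/63 ≈ 7.937 in
Initial abstraction Ia = S/5 = (500/63)/5 = 100/63 ≈ 1.587 in

S = 500/63 in ≈ 7.937 in; Ia = 100/63 in ≈ 1.587 in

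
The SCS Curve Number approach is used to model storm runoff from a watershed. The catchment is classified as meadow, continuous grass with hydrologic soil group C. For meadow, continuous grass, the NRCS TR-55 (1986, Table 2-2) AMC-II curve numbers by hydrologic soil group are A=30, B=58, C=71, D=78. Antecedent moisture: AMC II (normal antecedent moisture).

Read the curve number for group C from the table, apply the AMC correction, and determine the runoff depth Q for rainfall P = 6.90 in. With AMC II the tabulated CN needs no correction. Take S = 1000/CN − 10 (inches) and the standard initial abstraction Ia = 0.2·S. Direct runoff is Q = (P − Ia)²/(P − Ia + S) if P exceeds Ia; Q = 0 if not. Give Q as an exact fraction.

Q = 18653761/5125490 in ≈ 3.639 in

NRCS table: meadow, continuous grass, soil group C → CN(II) = 71
Average conditions: CN = 71 (no AMC adjustment).
Retention S: 1000/CN − 10 with CN=71.000 → S = 290/71 ≈ 4.085 in
Ia = 0.2·(290/71) = 58/71 in ≈ 0.817 in
P − Ia = 6.900 − 0.817 = 4319/710 ≈ 6.083 in (> 0, runoff occurs)
Runoff Q = (P−Ia)²/(P−Ia+S) = (6.083)²/(6.083+4.085) = 18653761/5125490 ≈ 3.639 in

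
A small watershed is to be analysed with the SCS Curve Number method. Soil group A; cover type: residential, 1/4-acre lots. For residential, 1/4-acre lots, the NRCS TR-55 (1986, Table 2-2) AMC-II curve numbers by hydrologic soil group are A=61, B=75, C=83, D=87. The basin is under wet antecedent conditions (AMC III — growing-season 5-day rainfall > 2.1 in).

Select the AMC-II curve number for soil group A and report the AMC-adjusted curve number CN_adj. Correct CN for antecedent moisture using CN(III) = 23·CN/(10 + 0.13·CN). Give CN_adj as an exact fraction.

NRCS table: residential, 1/4-acre lots, soil group A → CN(II) = 61
CN(III) from CN(II)=61: (23·61)/(10 + 0.13·61) = 140300/1793 ≈ 78.249

CN_adj = 140300/1793 ≈ 78.249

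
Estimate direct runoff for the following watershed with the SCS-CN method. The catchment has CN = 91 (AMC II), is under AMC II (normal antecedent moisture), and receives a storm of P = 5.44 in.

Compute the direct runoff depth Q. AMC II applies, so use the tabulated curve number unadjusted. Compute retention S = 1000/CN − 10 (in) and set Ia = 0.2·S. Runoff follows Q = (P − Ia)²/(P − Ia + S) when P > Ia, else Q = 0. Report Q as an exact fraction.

AMC II — tabulated CN = 91 applies directly.
Max retention: S = 1000/91 − 10 = 90/91 in (≈ 0.989 in)
Ia = 0.2·(90/91) = 18/91 in ≈ 0.198 in
Since P=5.440 > Ia=0.198: effective rainfall P−Ia = 11926/2275 in
Q: (11926/2275)² ÷ (14176/2275) = 35557369/8062600 in (≈ 4.410 in)

Q = 35557369/8062600 in ≈ 4.410 in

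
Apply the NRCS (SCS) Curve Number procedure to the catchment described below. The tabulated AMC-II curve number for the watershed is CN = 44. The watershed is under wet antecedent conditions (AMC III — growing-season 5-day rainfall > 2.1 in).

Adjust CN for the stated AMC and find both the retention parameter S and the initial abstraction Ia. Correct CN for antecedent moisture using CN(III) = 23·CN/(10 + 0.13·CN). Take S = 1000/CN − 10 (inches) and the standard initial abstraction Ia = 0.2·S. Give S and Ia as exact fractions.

CN(III) from CN(II)=44: (23·44)/(10 + 0.13·44) = 25300/393 ≈ 64.377
Retention S: 1000/CN − 10 with CN=64.377 → S = 1400/253 ≈ 5.534 in
Ia = 0.2·(1400/253) = 280/253 in ≈ 1.107 in

S = 1400/253 in ≈ 5.534 in; Ia = 280/253 in ≈ 1.107 in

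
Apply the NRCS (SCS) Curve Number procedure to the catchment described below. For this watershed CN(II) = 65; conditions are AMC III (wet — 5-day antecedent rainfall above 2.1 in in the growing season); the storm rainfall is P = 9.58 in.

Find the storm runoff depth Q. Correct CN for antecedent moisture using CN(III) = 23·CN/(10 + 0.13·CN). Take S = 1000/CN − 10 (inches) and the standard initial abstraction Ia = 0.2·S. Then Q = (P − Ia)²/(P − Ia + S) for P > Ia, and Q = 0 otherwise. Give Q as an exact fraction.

Q = 18556160841/2559753950 in ≈ 7.249 in

CN(III) from CN(II)=65: (23·65)/(10 + 0.13·65) = 29900/369 ≈ 81.030
Retention S: 1000/CN − 10 with CN=81.030 → S = 700/299 ≈ 2.341 in
Ia = 0.2S: 0.2·2.341 = 0.468 in (exactly 140/299)
Since P=9.580 > Ia=0.468: effective rainfall P−Ia = 136221/14950 in
Q = (136221/14950)²/((136221/14950) + 700/299) = (18556160841/223502500)/(171221/14950) = 18556160841/2559753950 in ≈ 7.249 in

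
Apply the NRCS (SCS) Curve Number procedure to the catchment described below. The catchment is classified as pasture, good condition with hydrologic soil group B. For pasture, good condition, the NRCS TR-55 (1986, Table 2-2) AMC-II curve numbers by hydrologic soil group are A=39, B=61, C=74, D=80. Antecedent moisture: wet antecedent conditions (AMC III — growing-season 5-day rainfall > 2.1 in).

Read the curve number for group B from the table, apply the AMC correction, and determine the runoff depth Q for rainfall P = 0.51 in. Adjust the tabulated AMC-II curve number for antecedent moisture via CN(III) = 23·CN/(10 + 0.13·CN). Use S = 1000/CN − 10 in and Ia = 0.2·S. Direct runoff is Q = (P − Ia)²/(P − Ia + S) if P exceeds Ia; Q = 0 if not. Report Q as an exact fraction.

Q = 0 in ≈ 0.000 in

NRCS table: pasture, good condition, soil group B → CN(II) = 61
Wet (AMC III): CN(III) = 23·61/(10 + 0.13·61) = 1403/(1793/100) = 140300/1793 ≈ 78.249
Retention S: 1000/CN − 10 with CN=78.249 → S = 3900/1403 ≈ 2.780 in
Initial abstraction Ia = S/5 = (3900/1403)/5 = 780/1403 ≈ 0.556 in
P = 0.510 ≤ Ia = 0.556 in: entire storm abstracted, Q = 0.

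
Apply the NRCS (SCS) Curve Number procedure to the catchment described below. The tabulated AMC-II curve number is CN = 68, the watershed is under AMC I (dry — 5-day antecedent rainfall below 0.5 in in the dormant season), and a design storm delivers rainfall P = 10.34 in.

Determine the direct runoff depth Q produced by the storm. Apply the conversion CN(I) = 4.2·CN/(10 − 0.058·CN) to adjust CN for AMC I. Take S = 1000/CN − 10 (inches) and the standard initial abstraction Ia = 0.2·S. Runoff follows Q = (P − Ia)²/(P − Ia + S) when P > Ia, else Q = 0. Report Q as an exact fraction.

Q = 20900195761/6150556650 in ≈ 3.398 in

CN(I) from CN(II)=68: (4.2·68)/(10 − 0.058·68) = 35700/757 ≈ 47.160
S = 1000/(35700/757) − 10 = 4000/357 in ≈ 11.204 in
Ia = 0.2S: 0.2·11.204 = 2.241 in (exactly 800/357)
P − Ia = 10.340 − 2.241 = 144569/17850 ≈ 8.099 in (> 0, runoff occurs)
Q: (144569/17850)² ÷ (344569/17850) = 20900195761/6150556650 in (≈ 3.398 in)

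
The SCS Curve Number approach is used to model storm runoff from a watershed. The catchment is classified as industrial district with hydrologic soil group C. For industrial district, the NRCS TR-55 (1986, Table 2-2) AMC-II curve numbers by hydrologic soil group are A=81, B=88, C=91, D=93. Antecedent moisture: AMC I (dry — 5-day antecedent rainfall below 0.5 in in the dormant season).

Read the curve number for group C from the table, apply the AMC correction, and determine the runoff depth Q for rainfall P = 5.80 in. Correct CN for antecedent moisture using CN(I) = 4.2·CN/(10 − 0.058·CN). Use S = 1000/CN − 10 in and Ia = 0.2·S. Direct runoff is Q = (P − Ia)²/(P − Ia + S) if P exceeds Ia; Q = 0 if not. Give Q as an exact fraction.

NRCS table: industrial district, soil group C → CN(II) = 91
CN(I) from CN(II)=91: (4.2·91)/(10 − 0.058·91) = 63700/787 ≈ 80.940
Retention S: 1000/CN − 10 with CN=80.940 → S = 1500/637 ≈ 2.355 in
Initial abstraction Ia = S/5 = (1500/637)/5 = 300/637 ≈ 0.471 in
P − Ia = 5.800 − 0.471 = 16973/3185 ≈ 5.329 in (> 0, runoff occurs)
Q: (16973/3185)² ÷ (24473/3185) = 288082729/77946505 in (≈ 3.696 in)

Q = 288082729/77946505 in ≈ 3.696 in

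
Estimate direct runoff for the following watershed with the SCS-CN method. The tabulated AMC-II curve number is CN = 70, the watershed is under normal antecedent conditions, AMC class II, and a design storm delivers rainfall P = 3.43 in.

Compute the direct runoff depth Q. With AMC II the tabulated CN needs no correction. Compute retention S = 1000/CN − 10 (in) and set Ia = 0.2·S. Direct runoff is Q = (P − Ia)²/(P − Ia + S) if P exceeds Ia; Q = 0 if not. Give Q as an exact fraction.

Q = 3243601/3360700 in ≈ 0.965 in

Average conditions: CN = 70 (no AMC adjustment).
Max retention: S = 1000/70 − 10 = 30/7 in (≈ 4.286 in)
Initial abstraction Ia = S/5 = (30/7)/5 = 6/7 ≈ 0.857 in
Excess rainfall: 3.430 − 0.857 = 2.573 in; P > Ia so Q > 0
Runoff Q = (P−Ia)²/(P−Ia+S) = (2.573)²/(2.573+4.286) = 3243601/3360700 ≈ 0.965 in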